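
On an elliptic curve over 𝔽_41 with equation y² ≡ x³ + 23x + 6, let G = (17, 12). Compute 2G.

tangent at (17, 12): λ = (3·17² + 23)/(2·12) ≡ 29/24. 24⁻¹ ≡ 12 (mod 41) since 24·12 = 288 ≡ 1, so λ ≡ 29·12 ≡ 20.
  x = λ² - 17 - 17 = 400 - 34 ≡ 38; y = λ·(17 - 38) - 12 ≡ 19. → (38, 19)

(38, 19)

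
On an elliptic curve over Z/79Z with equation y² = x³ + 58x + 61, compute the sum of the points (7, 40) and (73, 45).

(30, 60)

(7, 40) + (73, 45). λ = (45 - 40)/(73 - 7) ≡ 5/66 mod 79. 66⁻¹ ≡ 6 (mod 79), so λ ≡ 30.
  x = λ² - 7 - 73 = 900 - 80 ≡ 30; y = λ·(7 - 30) - 40 ≡ 60. → (30, 60)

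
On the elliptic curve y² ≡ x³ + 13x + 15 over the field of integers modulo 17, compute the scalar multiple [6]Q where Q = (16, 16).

(5, 1)

Double-and-add on 6 = (110)₂. Start with Q = (16, 16) for the leading 1-bit.
double: tangent at (16, 16): λ = (3·16² + 13)/(2·16) ≡ 16/15. 15⁻¹ ≡ 8 (mod 17), so λ ≡ 16·8 ≡ 9.
  x = λ² - 16 - 16 = 81 - 32 ≡ 15; y = λ·(16 - 15) - 16 ≡ 10. → (15, 10)
add Q: (15, 10) + (16, 16). λ = (16 - 10)/(16 - 15) ≡ 6/1 mod 17. 1⁻¹ ≡ 1 (mod 17), so λ ≡ 6.
  x = λ² - 15 - 16 = 36 - 31 ≡ 5; y = λ·(15 - 5) - 10 ≡ 16. → (5, 16)
double: tangent at (5, 16): λ = (3·5² + 13)/(2·16) ≡ 3/15. 15⁻¹ ≡ 8 (mod 17), so λ ≡ 3·8 ≡ 7.
  x = λ² - 5 - 5 = 49 - 10 ≡ 5; y = λ·(5 - 5) - 16 ≡ 1. → (5, 1)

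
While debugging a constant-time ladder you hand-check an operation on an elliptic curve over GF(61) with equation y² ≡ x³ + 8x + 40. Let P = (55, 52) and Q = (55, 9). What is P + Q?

The two points share x = 55 and their y-coordinates satisfy 52 + 9 ≡ 0 (mod 61), so they are inverses. Their sum is the point at infinity.

O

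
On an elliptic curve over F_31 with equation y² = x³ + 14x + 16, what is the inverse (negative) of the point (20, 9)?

(20, 22)

-(20, 9) = (20, -9 mod 31) = (20, 22).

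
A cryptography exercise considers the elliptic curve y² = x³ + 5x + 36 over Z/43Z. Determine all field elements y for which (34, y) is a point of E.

6, 37

x³ + 5x + 36 = 39510 ≡ 36 (mod 43).
Square roots of 36 mod 43: 6 and 37 (since 6² = 36 ≡ 36).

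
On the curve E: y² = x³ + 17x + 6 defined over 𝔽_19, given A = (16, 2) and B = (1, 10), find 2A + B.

First 2A:
Repeated addition: build up to 2A.
2A: tangent at (16, 2): λ = (3·16² + 17)/(2·2) ≡ 6/4. 4⁻¹ ≡ 5 (mod 19), so λ ≡ 6·5 ≡ 11.
  x = λ² - 16 - 16 = 121 - 32 ≡ 13; y = λ·(16 - 13) - 2 ≡ 12. → (13, 12)
2A = (13, 12).
Finally 2A + B:
(13, 12) + (1, 10). λ = (10 - 12)/(1 - 13) ≡ 17/7 mod 19. 7⁻¹ ≡ 11 (mod 19) since 7·11 = 77 ≡ 1, so λ ≡ 16.
  x = λ² - 13 - 1 = 256 - 14 ≡ 14; y = λ·(13 - 14) - 12 ≡ 10. → (14, 10)

(14, 10)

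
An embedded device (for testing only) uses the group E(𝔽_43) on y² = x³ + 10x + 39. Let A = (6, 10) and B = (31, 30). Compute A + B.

(6, 10) + (31, 30). λ = (30 - 10)/(31 - 6) ≡ 20/25 mod 43. 25⁻¹ ≡ 31 (mod 43), so λ ≡ 18.
  x = λ² - 6 - 31 = 324 - 37 ≡ 29; y = λ·(6 - 29) - 10 ≡ 6. → (29, 6)

(29, 6)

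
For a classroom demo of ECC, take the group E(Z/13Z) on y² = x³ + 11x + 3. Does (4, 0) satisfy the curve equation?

no

y² = 0² ≡ 0; x³ + 11x + 3 = 111 ≡ 7 (mod 13). 0 ≠ 7.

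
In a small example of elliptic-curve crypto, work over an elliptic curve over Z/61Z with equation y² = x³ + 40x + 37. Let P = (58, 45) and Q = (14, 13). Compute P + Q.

(47, 24)

(58, 45) + (14, 13). λ = (13 - 45)/(14 - 58) ≡ 29/17 mod 61. 17⁻¹ ≡ 18 (mod 61) since 17·18 = 306 ≡ 1, so λ ≡ 34.
  x = λ² - 58 - 14 = 1156 - 72 ≡ 47; y = λ·(58 - 47) - 45 ≡ 24. → (47, 24)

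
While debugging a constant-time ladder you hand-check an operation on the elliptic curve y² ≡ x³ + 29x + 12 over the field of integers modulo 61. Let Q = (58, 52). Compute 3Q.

(19, 38)

Repeated addition: build up to 3Q.
2Q: tangent at (58, 52): λ = (3·58² + 29)/(2·52) ≡ 56/43. 43⁻¹ ≡ 44 (mod 61), so λ ≡ 56·44 ≡ 24.
  x = λ² - 58 - 58 = 576 - 116 ≡ 33; y = λ·(58 - 33) - 52 ≡ 60. → (33, 60)
3Q: (33, 60) + (58, 52). λ = (52 - 60)/(58 - 33) ≡ 53/25 mod 61. 25⁻¹ ≡ 22 (mod 61) since 25·22 = 550 ≡ 1, so λ ≡ 7.
  x = λ² - 33 - 58 = 49 - 91 ≡ 19; y = λ·(33 - 19) - 60 ≡ 38. → (19, 38)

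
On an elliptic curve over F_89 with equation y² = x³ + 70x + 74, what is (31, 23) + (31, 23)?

(32, 85)

tangent at (31, 23): λ = (3·31² + 70)/(2·23) ≡ 16/46. 46⁻¹ ≡ 60 (mod 89), so λ ≡ 16·60 ≡ 70.
  x = λ² - 31 - 31 = 4900 - 62 ≡ 32; y = λ·(31 - 32) - 23 ≡ 85. → (32, 85)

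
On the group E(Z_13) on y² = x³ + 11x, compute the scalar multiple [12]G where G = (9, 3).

O

Double-and-add on 12 = (1100)₂. Start with G = (9, 3) for the leading 1-bit.
double: tangent at (9, 3): λ = (3·9² + 11)/(2·3) ≡ 7/6. 6⁻¹ ≡ 11 (mod 13) since 6·11 = 66 ≡ 1, so λ ≡ 7·11 ≡ 12.
  x = λ² - 9 - 9 = 144 - 18 ≡ 9; y = λ·(9 - 9) - 3 ≡ 10. → (9, 10)
add G: (9, 10) + (9, 3): same x and y₁ ≡ -y₂, so the sum is ∞.
double: ∞ + ∞ = ∞ (identity).
double: ∞ + ∞ = ∞ (identity).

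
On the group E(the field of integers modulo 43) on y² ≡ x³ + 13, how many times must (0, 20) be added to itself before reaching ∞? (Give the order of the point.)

2P: tangent at (0, 20): λ = (3·0² + 0)/(2·20) ≡ 0/40. 40⁻¹ ≡ 14 (mod 43) since 40·14 = 560 ≡ 1, so λ ≡ 0·14 ≡ 0.
  x = λ² - 0 - 0 = 0 - 0 ≡ 0; y = λ·(0 - 0) - 20 ≡ 23. → (0, 23)
3P: (0, 23) + (0, 20): same x and y₁ ≡ -y₂, so the sum is ∞.
3P = ∞, so the order is 3.

3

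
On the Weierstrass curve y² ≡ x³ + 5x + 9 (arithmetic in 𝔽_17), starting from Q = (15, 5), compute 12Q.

(4, 12)

Repeated addition: build up to 12Q.
2Q: tangent at (15, 5): λ = (3·15² + 5)/(2·5) ≡ 0/10. 10⁻¹ ≡ 12 (mod 17) since 10·12 = 120 ≡ 1, so λ ≡ 0·12 ≡ 0.
  x = λ² - 15 - 15 = 0 - 30 ≡ 4; y = λ·(15 - 4) - 5 ≡ 12. → (4, 12)
3Q: (4, 12) + (15, 5). λ = (5 - 12)/(15 - 4) ≡ 10/11 mod 17. 11⁻¹ ≡ 14 (mod 17), so λ ≡ 4.
  x = λ² - 4 - 15 = 16 - 19 ≡ 14; y = λ·(4 - 14) - 12 ≡ 16. → (14, 16)
4Q: (14, 16) + (15, 5). λ = (5 - 16)/(15 - 14) ≡ 6/1 mod 17. 1⁻¹ ≡ 1 (mod 17) since 1·1 = 1 ≡ 1, so λ ≡ 6.
  x = λ² - 14 - 15 = 36 - 29 ≡ 7; y = λ·(14 - 7) - 16 ≡ 9. → (7, 9)
5Q: (7, 9) + (15, 5). λ = (5 - 9)/(15 - 7) ≡ 13/8 mod 17. 8⁻¹ ≡ 15 (mod 17), so λ ≡ 8.
  x = λ² - 7 - 15 = 64 - 22 ≡ 8; y = λ·(7 - 8) - 9 ≡ 0. → (8, 0)
6Q: (8, 0) + (15, 5). λ = (5 - 0)/(15 - 8) ≡ 5/7 mod 17. 7⁻¹ ≡ 5 (mod 17) since 7·5 = 35 ≡ 1, so λ ≡ 8.
  x = λ² - 8 - 15 = 64 - 23 ≡ 7; y = λ·(8 - 7) - 0 ≡ 8. → (7, 8)
7Q: (7, 8) + (15, 5). λ = (5 - 8)/(15 - 7) ≡ 14/8 mod 17. 8⁻¹ ≡ 15 (mod 17), so λ ≡ 6.
  x = λ² - 7 - 15 = 36 - 22 ≡ 14; y = λ·(7 - 14) - 8 ≡ 1. → (14, 1)
8Q: (14, 1) + (15, 5). λ = (5 - 1)/(15 - 14) ≡ 4/1 mod 17. 1⁻¹ ≡ 1 (mod 17), so λ ≡ 4.
  x = λ² - 14 - 15 = 16 - 29 ≡ 4; y = λ·(14 - 4) - 1 ≡ 5. → (4, 5)
9Q: (4, 5) + (15, 5). λ = (5 - 5)/(15 - 4) ≡ 0/11 mod 17. 11⁻¹ ≡ 14 (mod 17), so λ ≡ 0.
  x = λ² - 4 - 15 = 0 - 19 ≡ 15; y = λ·(4 - 15) - 5 ≡ 12. → (15, 12)
10Q: (15, 12) + (15, 5): same x and y₁ ≡ -y₂, so the sum is 𝒪.
11Q: 𝒪 + (15, 5) = (15, 5) (identity).
12Q: tangent at (15, 5): λ = (3·15² + 5)/(2·5) ≡ 0/10. 10⁻¹ ≡ 12 (mod 17), so λ ≡ 0·12 ≡ 0.
  x = λ² - 15 - 15 = 0 - 30 ≡ 4; y = λ·(15 - 4) - 5 ≡ 12. → (4, 12)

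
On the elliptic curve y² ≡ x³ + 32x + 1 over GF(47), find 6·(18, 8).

(21, 39)

Write G = (18, 8).
Repeated addition: build up to 6G.
2G: tangent at (18, 8): λ = (3·18² + 32)/(2·8) ≡ 17/16. 16⁻¹ ≡ 3 (mod 47) since 16·3 = 48 ≡ 1, so λ ≡ 17·3 ≡ 4.
  x = λ² - 18 - 18 = 16 - 36 ≡ 27; y = λ·(18 - 27) - 8 ≡ 3. → (27, 3)
3G: (27, 3) + (18, 8). λ = (8 - 3)/(18 - 27) ≡ 5/38 mod 47. 38⁻¹ ≡ 26 (mod 47), so λ ≡ 36.
  x = λ² - 27 - 18 = 1296 - 45 ≡ 29; y = λ·(27 - 29) - 3 ≡ 19. → (29, 19)
4G: (29, 19) + (18, 8). λ = (8 - 19)/(18 - 29) ≡ 36/36 mod 47. 36⁻¹ ≡ 17 (mod 47), so λ ≡ 1.
  x = λ² - 29 - 18 = 1 - 47 ≡ 1; y = λ·(29 - 1) - 19 ≡ 9. → (1, 9)
5G: (1, 9) + (18, 8). λ = (8 - 9)/(18 - 1) ≡ 46/17 mod 47. 17⁻¹ ≡ 36 (mod 47) since 17·36 = 612 ≡ 1, so λ ≡ 11.
  x = λ² - 1 - 18 = 121 - 19 ≡ 8; y = λ·(1 - 8) - 9 ≡ 8. → (8, 8)
6G: (8, 8) + (18, 8). λ = (8 - 8)/(18 - 8) ≡ 0/10 mod 47. 10⁻¹ ≡ 33 (mod 47), so λ ≡ 0.
  x = λ² - 8 - 18 = 0 - 26 ≡ 21; y = λ·(8 - 21) - 8 ≡ 39. → (21, 39)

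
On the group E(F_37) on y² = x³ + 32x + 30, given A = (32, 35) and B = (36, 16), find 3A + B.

(2, 19)

First 3A:
Repeated addition: build up to 3A.
2A: tangent at (32, 35): λ = (3·32² + 32)/(2·35) ≡ 33/33. 33⁻¹ ≡ 9 (mod 37), so λ ≡ 33·9 ≡ 1.
  x = λ² - 32 - 32 = 1 - 64 ≡ 11; y = λ·(32 - 11) - 35 ≡ 23. → (11, 23)
3A: (11, 23) + (32, 35). λ = (35 - 23)/(32 - 11) ≡ 12/21 mod 37. 21⁻¹ ≡ 30 (mod 37) since 21·30 = 630 ≡ 1, so λ ≡ 27.
  x = λ² - 11 - 32 = 729 - 43 ≡ 20; y = λ·(11 - 20) - 23 ≡ 30. → (20, 30)
3A = (20, 30).
Finally 3A + B:
(20, 30) + (36, 16). λ = (16 - 30)/(36 - 20) ≡ 23/16 mod 37. 16⁻¹ ≡ 7 (mod 37), so λ ≡ 13.
  x = λ² - 20 - 36 = 169 - 56 ≡ 2; y = λ·(20 - 2) - 30 ≡ 19. → (2, 19)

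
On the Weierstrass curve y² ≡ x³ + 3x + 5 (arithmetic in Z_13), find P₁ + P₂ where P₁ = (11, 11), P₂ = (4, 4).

(11, 11) + (4, 4). λ = (4 - 11)/(4 - 11) ≡ 6/6 mod 13. 6⁻¹ ≡ 11 (mod 13) since 6·11 = 66 ≡ 1, so λ ≡ 1.
  x = λ² - 11 - 4 = 1 - 15 ≡ 12; y = λ·(11 - 12) - 11 ≡ 1. → (12, 1)

(12, 1)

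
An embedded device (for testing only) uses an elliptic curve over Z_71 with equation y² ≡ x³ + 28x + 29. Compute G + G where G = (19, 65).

(26, 21)

tangent at (19, 65): λ = (3·19² + 28)/(2·65) ≡ 46/59. 59⁻¹ ≡ 65 (mod 71), so λ ≡ 46·65 ≡ 8.
  x = λ² - 19 - 19 = 64 - 38 ≡ 26; y = λ·(19 - 26) - 65 ≡ 21. → (26, 21)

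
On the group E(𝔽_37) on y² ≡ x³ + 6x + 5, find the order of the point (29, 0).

2P: (29, 0) + (29, 0): same x and y₁ ≡ -y₂, so the sum is O.
2P = O, so the order is 2.

2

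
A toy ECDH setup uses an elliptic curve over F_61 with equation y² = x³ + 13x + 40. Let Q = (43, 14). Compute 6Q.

Double-and-add on 6 = (110)₂. Start with Q = (43, 14) for the leading 1-bit.
double: tangent at (43, 14): λ = (3·43² + 13)/(2·14) ≡ 9/28. 28⁻¹ ≡ 24 (mod 61), so λ ≡ 9·24 ≡ 33.
  x = λ² - 43 - 43 = 1089 - 86 ≡ 27; y = λ·(43 - 27) - 14 ≡ 26. → (27, 26)
add Q: (27, 26) + (43, 14). λ = (14 - 26)/(43 - 27) ≡ 49/16 mod 61. 16⁻¹ ≡ 42 (mod 61) since 16·42 = 672 ≡ 1, so λ ≡ 45.
  x = λ² - 27 - 43 = 2025 - 70 ≡ 3; y = λ·(27 - 3) - 26 ≡ 17. → (3, 17)
double: tangent at (3, 17): λ = (3·3² + 13)/(2·17) ≡ 40/34. 34⁻¹ ≡ 9 (mod 61), so λ ≡ 40·9 ≡ 55.
  x = λ² - 3 - 3 = 3025 - 6 ≡ 30; y = λ·(3 - 30) - 17 ≡ 23. → (30, 23)

(30, 23)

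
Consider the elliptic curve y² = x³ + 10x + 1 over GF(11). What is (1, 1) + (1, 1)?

tangent at (1, 1): λ = (3·1² + 10)/(2·1) ≡ 2/2. 2⁻¹ ≡ 6 (mod 11) since 2·6 = 12 ≡ 1, so λ ≡ 2·6 ≡ 1.
  x = λ² - 1 - 1 = 1 - 2 ≡ 10; y = λ·(1 - 10) - 1 ≡ 1. → (10, 1)

(10, 1)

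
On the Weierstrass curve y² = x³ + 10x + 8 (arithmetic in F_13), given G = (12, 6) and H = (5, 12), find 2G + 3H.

First 2G:
Repeated addition: build up to 2G.
2G: tangent at (12, 6): λ = (3·12² + 10)/(2·6) ≡ 0/12. 12⁻¹ ≡ 12 (mod 13) since 12·12 = 144 ≡ 1, so λ ≡ 0·12 ≡ 0.
  x = λ² - 12 - 12 = 0 - 24 ≡ 2; y = λ·(12 - 2) - 6 ≡ 7. → (2, 7)
2G = (2, 7).
Next 3H:
Repeated addition: build up to 3H.
2H: tangent at (5, 12): λ = (3·5² + 10)/(2·12) ≡ 7/11. 11⁻¹ ≡ 6 (mod 13), so λ ≡ 7·6 ≡ 3.
  x = λ² - 5 - 5 = 9 - 10 ≡ 12; y = λ·(5 - 12) - 12 ≡ 6. → (12, 6)
3H: (12, 6) + (5, 12). λ = (12 - 6)/(5 - 12) ≡ 6/6 mod 13. 6⁻¹ ≡ 11 (mod 13), so λ ≡ 1.
  x = λ² - 12 - 5 = 1 - 17 ≡ 10; y = λ·(12 - 10) - 6 ≡ 9. → (10, 9)
3H = (10, 9).
Finally 2G + 3H:
(2, 7) + (10, 9). λ = (9 - 7)/(10 - 2) ≡ 2/8 mod 13. 8⁻¹ ≡ 5 (mod 13) since 8·5 = 40 ≡ 1, so λ ≡ 10.
  x = λ² - 2 - 10 = 100 - 12 ≡ 10; y = λ·(2 - 10) - 7 ≡ 4. → (10, 4)

(10, 4)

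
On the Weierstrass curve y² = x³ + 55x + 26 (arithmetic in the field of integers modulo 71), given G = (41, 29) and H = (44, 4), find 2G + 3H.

(61, 40)

First 2G:
Repeated addition: build up to 2G.
2G: tangent at (41, 29): λ = (3·41² + 55)/(2·29) ≡ 57/58. 58⁻¹ ≡ 60 (mod 71), so λ ≡ 57·60 ≡ 12.
  x = λ² - 41 - 41 = 144 - 82 ≡ 62; y = λ·(41 - 62) - 29 ≡ 3. → (62, 3)
2G = (62, 3).
Next 3H:
Repeated addition: build up to 3H.
2H: tangent at (44, 4): λ = (3·44² + 55)/(2·4) ≡ 41/8. 8⁻¹ ≡ 9 (mod 71) since 8·9 = 72 ≡ 1, so λ ≡ 41·9 ≡ 14.
  x = λ² - 44 - 44 = 196 - 88 ≡ 37; y = λ·(44 - 37) - 4 ≡ 23. → (37, 23)
3H: (37, 23) + (44, 4). λ = (4 - 23)/(44 - 37) ≡ 52/7 mod 71. 7⁻¹ ≡ 61 (mod 71), so λ ≡ 48.
  x = λ² - 37 - 44 = 2304 - 81 ≡ 22; y = λ·(37 - 22) - 23 ≡ 58. → (22, 58)
3H = (22, 58).
Finally 2G + 3H:
(62, 3) + (22, 58). λ = (58 - 3)/(22 - 62) ≡ 55/31 mod 71. 31⁻¹ ≡ 55 (mod 71) since 31·55 = 1705 ≡ 1, so λ ≡ 43.
  x = λ² - 62 - 22 = 1849 - 84 ≡ 61; y = λ·(62 - 61) - 3 ≡ 40. → (61, 40)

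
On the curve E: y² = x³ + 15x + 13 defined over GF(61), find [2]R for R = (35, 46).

tangent at (35, 46): λ = (3·35² + 15)/(2·46) ≡ 30/31. 31⁻¹ ≡ 2 (mod 61), so λ ≡ 30·2 ≡ 60.
  x = λ² - 35 - 35 = 3600 - 70 ≡ 53; y = λ·(35 - 53) - 46 ≡ 33. → (53, 33)

(53, 33)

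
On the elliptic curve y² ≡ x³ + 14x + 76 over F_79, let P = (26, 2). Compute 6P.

Repeated addition: build up to 6P.
2P: tangent at (26, 2): λ = (3·26² + 14)/(2·2) ≡ 67/4. 4⁻¹ ≡ 20 (mod 79) since 4·20 = 80 ≡ 1, so λ ≡ 67·20 ≡ 76.
  x = λ² - 26 - 26 = 5776 - 52 ≡ 36; y = λ·(26 - 36) - 2 ≡ 28. → (36, 28)
3P: (36, 28) + (26, 2). λ = (2 - 28)/(26 - 36) ≡ 53/69 mod 79. 69⁻¹ ≡ 71 (mod 79), so λ ≡ 50.
  x = λ² - 36 - 26 = 2500 - 62 ≡ 68; y = λ·(36 - 68) - 28 ≡ 31. → (68, 31)
4P: (68, 31) + (26, 2). λ = (2 - 31)/(26 - 68) ≡ 50/37 mod 79. 37⁻¹ ≡ 47 (mod 79), so λ ≡ 59.
  x = λ² - 68 - 26 = 3481 - 94 ≡ 69; y = λ·(68 - 69) - 31 ≡ 68. → (69, 68)
5P: (69, 68) + (26, 2). λ = (2 - 68)/(26 - 69) ≡ 13/36 mod 79. 36⁻¹ ≡ 11 (mod 79), so λ ≡ 64.
  x = λ² - 69 - 26 = 4096 - 95 ≡ 51; y = λ·(69 - 51) - 68 ≡ 57. → (51, 57)
6P: (51, 57) + (26, 2). λ = (2 - 57)/(26 - 51) ≡ 24/54 mod 79. 54⁻¹ ≡ 60 (mod 79), so λ ≡ 18.
  x = λ² - 51 - 26 = 324 - 77 ≡ 10; y = λ·(51 - 10) - 57 ≡ 49. → (10, 49)

(10, 49)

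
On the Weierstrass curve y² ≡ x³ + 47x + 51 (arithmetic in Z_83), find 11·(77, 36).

Write Q = (77, 36).
Repeated addition: build up to 11Q.
2Q: tangent at (77, 36): λ = (3·77² + 47)/(2·36) ≡ 72/72. 72⁻¹ ≡ 15 (mod 83) since 72·15 = 1080 ≡ 1, so λ ≡ 72·15 ≡ 1.
  x = λ² - 77 - 77 = 1 - 154 ≡ 13; y = λ·(77 - 13) - 36 ≡ 28. → (13, 28)
3Q: (13, 28) + (77, 36). λ = (36 - 28)/(77 - 13) ≡ 8/64 mod 83. 64⁻¹ ≡ 48 (mod 83) since 64·48 = 3072 ≡ 1, so λ ≡ 52.
  x = λ² - 13 - 77 = 2704 - 90 ≡ 41; y = λ·(13 - 41) - 28 ≡ 10. → (41, 10)
4Q: (41, 10) + (77, 36). λ = (36 - 10)/(77 - 41) ≡ 26/36 mod 83. 36⁻¹ ≡ 30 (mod 83), so λ ≡ 33.
  x = λ² - 41 - 77 = 1089 - 118 ≡ 58; y = λ·(41 - 58) - 10 ≡ 10. → (58, 10)
5Q: (58, 10) + (77, 36). λ = (36 - 10)/(77 - 58) ≡ 26/19 mod 83. 19⁻¹ ≡ 35 (mod 83) since 19·35 = 665 ≡ 1, so λ ≡ 80.
  x = λ² - 58 - 77 = 6400 - 135 ≡ 40; y = λ·(58 - 40) - 10 ≡ 19. → (40, 19)
6Q: (40, 19) + (77, 36). λ = (36 - 19)/(77 - 40) ≡ 17/37 mod 83. 37⁻¹ ≡ 9 (mod 83) since 37·9 = 333 ≡ 1, so λ ≡ 70.
  x = λ² - 40 - 77 = 4900 - 117 ≡ 52; y = λ·(40 - 52) - 19 ≡ 54. → (52, 54)
7Q: (52, 54) + (77, 36). λ = (36 - 54)/(77 - 52) ≡ 65/25 mod 83. 25⁻¹ ≡ 10 (mod 83), so λ ≡ 69.
  x = λ² - 52 - 77 = 4761 - 129 ≡ 67; y = λ·(52 - 67) - 54 ≡ 73. → (67, 73)
8Q: (67, 73) + (77, 36). λ = (36 - 73)/(77 - 67) ≡ 46/10 mod 83. 10⁻¹ ≡ 25 (mod 83), so λ ≡ 71.
  x = λ² - 67 - 77 = 5041 - 144 ≡ 0; y = λ·(67 - 0) - 73 ≡ 36. → (0, 36)
9Q: (0, 36) + (77, 36). λ = (36 - 36)/(77 - 0) ≡ 0/77 mod 83. 77⁻¹ ≡ 69 (mod 83) since 77·69 = 5313 ≡ 1, so λ ≡ 0.
  x = λ² - 0 - 77 = 0 - 77 ≡ 6; y = λ·(0 - 6) - 36 ≡ 47. → (6, 47)
10Q: (6, 47) + (77, 36). λ = (36 - 47)/(77 - 6) ≡ 72/71 mod 83. 71⁻¹ ≡ 76 (mod 83) since 71·76 = 5396 ≡ 1, so λ ≡ 77.
  x = λ² - 6 - 77 = 5929 - 83 ≡ 36; y = λ·(6 - 36) - 47 ≡ 50. → (36, 50)
11Q: (36, 50) + (77, 36). λ = (36 - 50)/(77 - 36) ≡ 69/41 mod 83. 41⁻¹ ≡ 81 (mod 83), so λ ≡ 28.
  x = λ² - 36 - 77 = 784 - 113 ≡ 7; y = λ·(36 - 7) - 50 ≡ 15. → (7, 15)

(7, 15)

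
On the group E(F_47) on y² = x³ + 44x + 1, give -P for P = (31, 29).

(31, 18)

-(31, 29) = (31, -29 mod 47) = (31, 18).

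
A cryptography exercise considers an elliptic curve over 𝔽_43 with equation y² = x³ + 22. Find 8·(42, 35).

(39, 42)

Write G = (42, 35).
Double-and-add on 8 = (1000)₂. Start with G = (42, 35) for the leading 1-bit.
double: tangent at (42, 35): λ = (3·42² + 0)/(2·35) ≡ 3/27. 27⁻¹ ≡ 8 (mod 43), so λ ≡ 3·8 ≡ 24.
  x = λ² - 42 - 42 = 576 - 84 ≡ 19; y = λ·(42 - 19) - 35 ≡ 1. → (19, 1)
double: tangent at (19, 1): λ = (3·19² + 0)/(2·1) ≡ 8/2. 2⁻¹ ≡ 22 (mod 43) since 2·22 = 44 ≡ 1, so λ ≡ 8·22 ≡ 4.
  x = λ² - 19 - 19 = 16 - 38 ≡ 21; y = λ·(19 - 21) - 1 ≡ 34. → (21, 34)
double: tangent at (21, 34): λ = (3·21² + 0)/(2·34) ≡ 33/25. 25⁻¹ ≡ 31 (mod 43) since 25·31 = 775 ≡ 1, so λ ≡ 33·31 ≡ 34.
  x = λ² - 21 - 21 = 1156 - 42 ≡ 39; y = λ·(21 - 39) - 34 ≡ 42. → (39, 42)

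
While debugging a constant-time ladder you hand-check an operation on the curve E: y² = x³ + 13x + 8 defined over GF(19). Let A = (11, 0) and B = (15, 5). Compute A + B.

(10, 6)

(11, 0) + (15, 5). λ = (5 - 0)/(15 - 11) ≡ 5/4 mod 19. 4⁻¹ ≡ 5 (mod 19) since 4·5 = 20 ≡ 1, so λ ≡ 6.
  x = λ² - 11 - 15 = 36 - 26 ≡ 10; y = λ·(11 - 10) - 0 ≡ 6. → (10, 6)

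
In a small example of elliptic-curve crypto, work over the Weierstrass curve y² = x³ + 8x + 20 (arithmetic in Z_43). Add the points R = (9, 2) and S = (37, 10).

(9, 2) + (37, 10). λ = (10 - 2)/(37 - 9) ≡ 8/28 mod 43. 28⁻¹ ≡ 20 (mod 43) since 28·20 = 560 ≡ 1, so λ ≡ 31.
  x = λ² - 9 - 37 = 961 - 46 ≡ 12; y = λ·(9 - 12) - 2 ≡ 34. → (12, 34)

(12, 34)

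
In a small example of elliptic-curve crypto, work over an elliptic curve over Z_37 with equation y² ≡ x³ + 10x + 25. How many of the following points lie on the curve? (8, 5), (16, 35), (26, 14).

(8, 5): 5² ≡ 25, rhs ≡ 25 → on.
(16, 35): 35² ≡ 4, rhs ≡ 26 → off.
(26, 14): 14² ≡ 11, rhs ≡ 27 → off.

1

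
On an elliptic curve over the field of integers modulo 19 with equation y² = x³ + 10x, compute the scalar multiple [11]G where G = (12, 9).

Repeated addition: build up to 11G.
2G: tangent at (12, 9): λ = (3·12² + 10)/(2·9) ≡ 5/18. 18⁻¹ ≡ 18 (mod 19), so λ ≡ 5·18 ≡ 14.
  x = λ² - 12 - 12 = 196 - 24 ≡ 1; y = λ·(12 - 1) - 9 ≡ 12. → (1, 12)
3G: (1, 12) + (12, 9). λ = (9 - 12)/(12 - 1) ≡ 16/11 mod 19. 11⁻¹ ≡ 7 (mod 19) since 11·7 = 77 ≡ 1, so λ ≡ 17.
  x = λ² - 1 - 12 = 289 - 13 ≡ 10; y = λ·(1 - 10) - 12 ≡ 6. → (10, 6)
4G: (10, 6) + (12, 9). λ = (9 - 6)/(12 - 10) ≡ 3/2 mod 19. 2⁻¹ ≡ 10 (mod 19) since 2·10 = 20 ≡ 1, so λ ≡ 11.
  x = λ² - 10 - 12 = 121 - 22 ≡ 4; y = λ·(10 - 4) - 6 ≡ 3. → (4, 3)
5G: (4, 3) + (12, 9). λ = (9 - 3)/(12 - 4) ≡ 6/8 mod 19. 8⁻¹ ≡ 12 (mod 19) since 8·12 = 96 ≡ 1, so λ ≡ 15.
  x = λ² - 4 - 12 = 225 - 16 ≡ 0; y = λ·(4 - 0) - 3 ≡ 0. → (0, 0)
6G: (0, 0) + (12, 9). λ = (9 - 0)/(12 - 0) ≡ 9/12 mod 19. 12⁻¹ ≡ 8 (mod 19), so λ ≡ 15.
  x = λ² - 0 - 12 = 225 - 12 ≡ 4; y = λ·(0 - 4) - 0 ≡ 16. → (4, 16)
7G: (4, 16) + (12, 9). λ = (9 - 16)/(12 - 4) ≡ 12/8 mod 19. 8⁻¹ ≡ 12 (mod 19), so λ ≡ 11.
  x = λ² - 4 - 12 = 121 - 16 ≡ 10; y = λ·(4 - 10) - 16 ≡ 13. → (10, 13)
8G: (10, 13) + (12, 9). λ = (9 - 13)/(12 - 10) ≡ 15/2 mod 19. 2⁻¹ ≡ 10 (mod 19), so λ ≡ 17.
  x = λ² - 10 - 12 = 289 - 22 ≡ 1; y = λ·(10 - 1) - 13 ≡ 7. → (1, 7)
9G: (1, 7) + (12, 9). λ = (9 - 7)/(12 - 1) ≡ 2/11 mod 19. 11⁻¹ ≡ 7 (mod 19), so λ ≡ 14.
  x = λ² - 1 - 12 = 196 - 13 ≡ 12; y = λ·(1 - 12) - 7 ≡ 10. → (12, 10)
10G: (12, 10) + (12, 9): same x and y₁ ≡ -y₂, so the sum is O.
11G: O + (12, 9) = (12, 9) (identity).

(12, 9)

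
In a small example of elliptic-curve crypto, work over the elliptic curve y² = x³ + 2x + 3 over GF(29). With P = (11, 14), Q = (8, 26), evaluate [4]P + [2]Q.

O

First 4P:
Repeated addition: build up to 4P.
2P: tangent at (11, 14): λ = (3·11² + 2)/(2·14) ≡ 17/28. 28⁻¹ ≡ 28 (mod 29), so λ ≡ 17·28 ≡ 12.
  x = λ² - 11 - 11 = 144 - 22 ≡ 6; y = λ·(11 - 6) - 14 ≡ 17. → (6, 17)
3P: (6, 17) + (11, 14). λ = (14 - 17)/(11 - 6) ≡ 26/5 mod 29. 5⁻¹ ≡ 6 (mod 29) since 5·6 = 30 ≡ 1, so λ ≡ 11.
  x = λ² - 6 - 11 = 121 - 17 ≡ 17; y = λ·(6 - 17) - 17 ≡ 7. → (17, 7)
4P: (17, 7) + (11, 14). λ = (14 - 7)/(11 - 17) ≡ 7/23 mod 29. 23⁻¹ ≡ 24 (mod 29), so λ ≡ 23.
  x = λ² - 17 - 11 = 529 - 28 ≡ 8; y = λ·(17 - 8) - 7 ≡ 26. → (8, 26)
4P = (8, 26).
Next 2Q:
Repeated addition: build up to 2Q.
2Q: tangent at (8, 26): λ = (3·8² + 2)/(2·26) ≡ 20/23. 23⁻¹ ≡ 24 (mod 29) since 23·24 = 552 ≡ 1, so λ ≡ 20·24 ≡ 16.
  x = λ² - 8 - 8 = 256 - 16 ≡ 8; y = λ·(8 - 8) - 26 ≡ 3. → (8, 3)
2Q = (8, 3).
Finally 4P + 2Q:
(8, 26) + (8, 3): same x and y₁ ≡ -y₂, so the sum is the point at infinity.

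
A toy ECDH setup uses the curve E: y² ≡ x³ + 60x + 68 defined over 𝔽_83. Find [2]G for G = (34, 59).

(43, 63)

tangent at (34, 59): λ = (3·34² + 60)/(2·59) ≡ 42/35. 35⁻¹ ≡ 19 (mod 83), so λ ≡ 42·19 ≡ 51.
  x = λ² - 34 - 34 = 2601 - 68 ≡ 43; y = λ·(34 - 43) - 59 ≡ 63. → (43, 63)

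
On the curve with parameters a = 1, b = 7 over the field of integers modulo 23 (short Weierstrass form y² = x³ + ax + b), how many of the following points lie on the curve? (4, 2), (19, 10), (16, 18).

(4, 2): 2² ≡ 4, rhs ≡ 6 → off.
(19, 10): 10² ≡ 8, rhs ≡ 8 → on.
(16, 18): 18² ≡ 2, rhs ≡ 2 → on.

2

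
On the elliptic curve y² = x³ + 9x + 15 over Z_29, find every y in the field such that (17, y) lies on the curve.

x³ + 9x + 15 = 5081 ≡ 6 (mod 29).
Square roots of 6 mod 29: 8 and 21 (since 8² = 64 ≡ 6).

8, 21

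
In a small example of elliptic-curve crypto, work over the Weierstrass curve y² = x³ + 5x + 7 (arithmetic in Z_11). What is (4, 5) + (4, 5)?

(7, 0)

tangent at (4, 5): λ = (3·4² + 5)/(2·5) ≡ 9/10. 10⁻¹ ≡ 10 (mod 11), so λ ≡ 9·10 ≡ 2.
  x = λ² - 4 - 4 = 4 - 8 ≡ 7; y = λ·(4 - 7) - 5 ≡ 0. → (7, 0)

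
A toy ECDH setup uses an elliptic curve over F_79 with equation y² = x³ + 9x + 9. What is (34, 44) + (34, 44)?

tangent at (34, 44): λ = (3·34² + 9)/(2·44) ≡ 1/9. 9⁻¹ ≡ 44 (mod 79), so λ ≡ 1·44 ≡ 44.
  x = λ² - 34 - 34 = 1936 - 68 ≡ 51; y = λ·(34 - 51) - 44 ≡ 77. → (51, 77)

(51, 77)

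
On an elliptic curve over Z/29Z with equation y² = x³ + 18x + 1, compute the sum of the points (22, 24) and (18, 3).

(22, 24) + (18, 3). λ = (3 - 24)/(18 - 22) ≡ 8/25 mod 29. 25⁻¹ ≡ 7 (mod 29), so λ ≡ 27.
  x = λ² - 22 - 18 = 729 - 40 ≡ 22; y = λ·(22 - 22) - 24 ≡ 5. → (22, 5)

(22, 5)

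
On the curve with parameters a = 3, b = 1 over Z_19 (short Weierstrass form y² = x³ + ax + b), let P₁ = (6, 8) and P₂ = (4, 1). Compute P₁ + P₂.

(6, 8) + (4, 1). λ = (1 - 8)/(4 - 6) ≡ 12/17 mod 19. 17⁻¹ ≡ 9 (mod 19), so λ ≡ 13.
  x = λ² - 6 - 4 = 169 - 10 ≡ 7; y = λ·(6 - 7) - 8 ≡ 17. → (7, 17)

(7, 17)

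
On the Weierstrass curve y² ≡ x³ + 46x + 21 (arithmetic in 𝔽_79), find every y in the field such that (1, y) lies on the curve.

none

x³ + 46x + 21 = 68 ≡ 68 (mod 79).
68 is a non-residue mod 79; no y exists.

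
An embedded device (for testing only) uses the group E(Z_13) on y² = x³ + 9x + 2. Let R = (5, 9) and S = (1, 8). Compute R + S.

(5, 9) + (1, 8). λ = (8 - 9)/(1 - 5) ≡ 12/9 mod 13. 9⁻¹ ≡ 3 (mod 13) since 9·3 = 27 ≡ 1, so λ ≡ 10.
  x = λ² - 5 - 1 = 100 - 6 ≡ 3; y = λ·(5 - 3) - 9 ≡ 11. → (3, 11)

(3, 11)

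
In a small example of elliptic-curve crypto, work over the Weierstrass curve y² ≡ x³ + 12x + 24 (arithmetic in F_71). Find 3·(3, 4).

(14, 66)

Write Q = (3, 4).
Repeated addition: build up to 3Q.
2Q: tangent at (3, 4): λ = (3·3² + 12)/(2·4) ≡ 39/8. 8⁻¹ ≡ 9 (mod 71) since 8·9 = 72 ≡ 1, so λ ≡ 39·9 ≡ 67.
  x = λ² - 3 - 3 = 4489 - 6 ≡ 10; y = λ·(3 - 10) - 4 ≡ 24. → (10, 24)
3Q: (10, 24) + (3, 4). λ = (4 - 24)/(3 - 10) ≡ 51/64 mod 71. 64⁻¹ ≡ 10 (mod 71) since 64·10 = 640 ≡ 1, so λ ≡ 13.
  x = λ² - 10 - 3 = 169 - 13 ≡ 14; y = λ·(10 - 14) - 24 ≡ 66. → (14, 66)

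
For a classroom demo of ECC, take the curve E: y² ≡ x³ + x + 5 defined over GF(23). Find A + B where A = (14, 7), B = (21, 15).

(17, 6)

(14, 7) + (21, 15). λ = (15 - 7)/(21 - 14) ≡ 8/7 mod 23. 7⁻¹ ≡ 10 (mod 23) since 7·10 = 70 ≡ 1, so λ ≡ 11.
  x = λ² - 14 - 21 = 121 - 35 ≡ 17; y = λ·(14 - 17) - 7 ≡ 6. → (17, 6)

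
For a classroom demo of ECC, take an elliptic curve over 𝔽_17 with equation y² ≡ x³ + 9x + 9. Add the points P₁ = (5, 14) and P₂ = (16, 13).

(5, 14) + (16, 13). λ = (13 - 14)/(16 - 5) ≡ 16/11 mod 17. 11⁻¹ ≡ 14 (mod 17) since 11·14 = 154 ≡ 1, so λ ≡ 3.
  x = λ² - 5 - 16 = 9 - 21 ≡ 5; y = λ·(5 - 5) - 14 ≡ 3. → (5, 3)

(5, 3)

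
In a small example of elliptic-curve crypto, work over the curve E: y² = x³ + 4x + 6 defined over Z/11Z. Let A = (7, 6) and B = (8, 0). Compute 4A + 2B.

First 4A:
Repeated addition: build up to 4A.
2A: tangent at (7, 6): λ = (3·7² + 4)/(2·6) ≡ 8/1. 1⁻¹ ≡ 1 (mod 11) since 1·1 = 1 ≡ 1, so λ ≡ 8·1 ≡ 8.
  x = λ² - 7 - 7 = 64 - 14 ≡ 6; y = λ·(7 - 6) - 6 ≡ 2. → (6, 2)
3A: (6, 2) + (7, 6). λ = (6 - 2)/(7 - 6) ≡ 4/1 mod 11. 1⁻¹ ≡ 1 (mod 11), so λ ≡ 4.
  x = λ² - 6 - 7 = 16 - 13 ≡ 3; y = λ·(6 - 3) - 2 ≡ 10. → (3, 10)
4A: (3, 10) + (7, 6). λ = (6 - 10)/(7 - 3) ≡ 7/4 mod 11. 4⁻¹ ≡ 3 (mod 11), so λ ≡ 10.
  x = λ² - 3 - 7 = 100 - 10 ≡ 2; y = λ·(3 - 2) - 10 ≡ 0. → (2, 0)
4A = (2, 0).
Next 2B:
Repeated addition: build up to 2B.
2B: (8, 0) + (8, 0): same x and y₁ ≡ -y₂, so the sum is 𝒪.
2B = 𝒪.
Finally 4A + 2B:
(2, 0) + 𝒪 = (2, 0) (identity).

(2, 0)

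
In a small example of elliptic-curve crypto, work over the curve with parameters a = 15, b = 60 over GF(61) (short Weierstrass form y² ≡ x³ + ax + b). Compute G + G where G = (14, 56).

tangent at (14, 56): λ = (3·14² + 15)/(2·56) ≡ 54/51. 51⁻¹ ≡ 6 (mod 61) since 51·6 = 306 ≡ 1, so λ ≡ 54·6 ≡ 19.
  x = λ² - 14 - 14 = 361 - 28 ≡ 28; y = λ·(14 - 28) - 56 ≡ 44. → (28, 44)

(28, 44)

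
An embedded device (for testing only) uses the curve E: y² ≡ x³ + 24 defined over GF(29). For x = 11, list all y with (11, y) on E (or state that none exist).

none

x³ + 0x + 24 = 1355 ≡ 21 (mod 29).
21 is a non-residue mod 29; no y exists.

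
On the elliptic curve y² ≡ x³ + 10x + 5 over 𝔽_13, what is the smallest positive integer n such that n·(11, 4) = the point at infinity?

5

2P: tangent at (11, 4): λ = (3·11² + 10)/(2·4) ≡ 9/8. 8⁻¹ ≡ 5 (mod 13), so λ ≡ 9·5 ≡ 6.
  x = λ² - 11 - 11 = 36 - 22 ≡ 1; y = λ·(11 - 1) - 4 ≡ 4. → (1, 4)
3P: (1, 4) + (11, 4). λ = (4 - 4)/(11 - 1) ≡ 0/10 mod 13. 10⁻¹ ≡ 4 (mod 13) since 10·4 = 40 ≡ 1, so λ ≡ 0.
  x = λ² - 1 - 11 = 0 - 12 ≡ 1; y = λ·(1 - 1) - 4 ≡ 9. → (1, 9)
4P: (1, 9) + (11, 4). λ = (4 - 9)/(11 - 1) ≡ 8/10 mod 13. 10⁻¹ ≡ 4 (mod 13), so λ ≡ 6.
  x = λ² - 1 - 11 = 36 - 12 ≡ 11; y = λ·(1 - 11) - 9 ≡ 9. → (11, 9)
5P: (11, 9) + (11, 4): same x and y₁ ≡ -y₂, so the sum is the point at infinity.
5P = the point at infinity, so the order is 5.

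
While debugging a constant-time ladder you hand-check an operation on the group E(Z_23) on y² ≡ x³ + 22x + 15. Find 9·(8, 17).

Write Q = (8, 17).
Double-and-add on 9 = (1001)₂. Start with Q = (8, 17) for the leading 1-bit.
double: tangent at (8, 17): λ = (3·8² + 22)/(2·17) ≡ 7/11. 11⁻¹ ≡ 21 (mod 23), so λ ≡ 7·21 ≡ 9.
  x = λ² - 8 - 8 = 81 - 16 ≡ 19; y = λ·(8 - 19) - 17 ≡ 22. → (19, 22)
double: tangent at (19, 22): λ = (3·19² + 22)/(2·22) ≡ 1/21. 21⁻¹ ≡ 11 (mod 23), so λ ≡ 1·11 ≡ 11.
  x = λ² - 19 - 19 = 121 - 38 ≡ 14; y = λ·(19 - 14) - 22 ≡ 10. → (14, 10)
double: tangent at (14, 10): λ = (3·14² + 22)/(2·10) ≡ 12/20. 20⁻¹ ≡ 15 (mod 23), so λ ≡ 12·15 ≡ 19.
  x = λ² - 14 - 14 = 361 - 28 ≡ 11; y = λ·(14 - 11) - 10 ≡ 1. → (11, 1)
add Q: (11, 1) + (8, 17). λ = (17 - 1)/(8 - 11) ≡ 16/20 mod 23. 20⁻¹ ≡ 15 (mod 23), so λ ≡ 10.
  x = λ² - 11 - 8 = 100 - 19 ≡ 12; y = λ·(11 - 12) - 1 ≡ 12. → (12, 12)

(12, 12)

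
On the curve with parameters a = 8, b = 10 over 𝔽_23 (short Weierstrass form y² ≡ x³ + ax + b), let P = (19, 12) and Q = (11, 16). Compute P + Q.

(22, 1)

(19, 12) + (11, 16). λ = (16 - 12)/(11 - 19) ≡ 4/15 mod 23. 15⁻¹ ≡ 20 (mod 23), so λ ≡ 11.
  x = λ² - 19 - 11 = 121 - 30 ≡ 22; y = λ·(19 - 22) - 12 ≡ 1. → (22, 1)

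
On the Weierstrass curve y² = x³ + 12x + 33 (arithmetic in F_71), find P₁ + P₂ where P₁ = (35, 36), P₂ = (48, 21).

(20, 45)

(35, 36) + (48, 21). λ = (21 - 36)/(48 - 35) ≡ 56/13 mod 71. 13⁻¹ ≡ 11 (mod 71), so λ ≡ 48.
  x = λ² - 35 - 48 = 2304 - 83 ≡ 20; y = λ·(35 - 20) - 36 ≡ 45. → (20, 45)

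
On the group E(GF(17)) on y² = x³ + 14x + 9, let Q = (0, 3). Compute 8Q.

(5, 0)

Repeated addition: build up to 8Q.
2Q: tangent at (0, 3): λ = (3·0² + 14)/(2·3) ≡ 14/6. 6⁻¹ ≡ 3 (mod 17) since 6·3 = 18 ≡ 1, so λ ≡ 14·3 ≡ 8.
  x = λ² - 0 - 0 = 64 - 0 ≡ 13; y = λ·(0 - 13) - 3 ≡ 12. → (13, 12)
3Q: (13, 12) + (0, 3). λ = (3 - 12)/(0 - 13) ≡ 8/4 mod 17. 4⁻¹ ≡ 13 (mod 17) since 4·13 = 52 ≡ 1, so λ ≡ 2.
  x = λ² - 13 - 0 = 4 - 13 ≡ 8; y = λ·(13 - 8) - 12 ≡ 15. → (8, 15)
4Q: (8, 15) + (0, 3). λ = (3 - 15)/(0 - 8) ≡ 5/9 mod 17. 9⁻¹ ≡ 2 (mod 17) since 9·2 = 18 ≡ 1, so λ ≡ 10.
  x = λ² - 8 - 0 = 100 - 8 ≡ 7; y = λ·(8 - 7) - 15 ≡ 12. → (7, 12)
5Q: (7, 12) + (0, 3). λ = (3 - 12)/(0 - 7) ≡ 8/10 mod 17. 10⁻¹ ≡ 12 (mod 17) since 10·12 = 120 ≡ 1, so λ ≡ 11.
  x = λ² - 7 - 0 = 121 - 7 ≡ 12; y = λ·(7 - 12) - 12 ≡ 1. → (12, 1)
6Q: (12, 1) + (0, 3). λ = (3 - 1)/(0 - 12) ≡ 2/5 mod 17. 5⁻¹ ≡ 7 (mod 17) since 5·7 = 35 ≡ 1, so λ ≡ 14.
  x = λ² - 12 - 0 = 196 - 12 ≡ 14; y = λ·(12 - 14) - 1 ≡ 5. → (14, 5)
7Q: (14, 5) + (0, 3). λ = (3 - 5)/(0 - 14) ≡ 15/3 mod 17. 3⁻¹ ≡ 6 (mod 17), so λ ≡ 5.
  x = λ² - 14 - 0 = 25 - 14 ≡ 11; y = λ·(14 - 11) - 5 ≡ 10. → (11, 10)
8Q: (11, 10) + (0, 3). λ = (3 - 10)/(0 - 11) ≡ 10/6 mod 17. 6⁻¹ ≡ 3 (mod 17), so λ ≡ 13.
  x = λ² - 11 - 0 = 169 - 11 ≡ 5; y = λ·(11 - 5) - 10 ≡ 0. → (5, 0)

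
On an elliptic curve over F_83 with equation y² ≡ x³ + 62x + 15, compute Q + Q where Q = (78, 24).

tangent at (78, 24): λ = (3·78² + 62)/(2·24) ≡ 54/48. 48⁻¹ ≡ 64 (mod 83) since 48·64 = 3072 ≡ 1, so λ ≡ 54·64 ≡ 53.
  x = λ² - 78 - 78 = 2809 - 156 ≡ 80; y = λ·(78 - 80) - 24 ≡ 36. → (80, 36)

(80, 36)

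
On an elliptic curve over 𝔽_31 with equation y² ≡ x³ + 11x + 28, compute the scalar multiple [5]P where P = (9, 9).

Double-and-add on 5 = (101)₂. Start with P = (9, 9) for the leading 1-bit.
double: tangent at (9, 9): λ = (3·9² + 11)/(2·9) ≡ 6/18. 18⁻¹ ≡ 19 (mod 31), so λ ≡ 6·19 ≡ 21.
  x = λ² - 9 - 9 = 441 - 18 ≡ 20; y = λ·(9 - 20) - 9 ≡ 8. → (20, 8)
double: tangent at (20, 8): λ = (3·20² + 11)/(2·8) ≡ 2/16. 16⁻¹ ≡ 2 (mod 31), so λ ≡ 2·2 ≡ 4.
  x = λ² - 20 - 20 = 16 - 40 ≡ 7; y = λ·(20 - 7) - 8 ≡ 13. → (7, 13)
add P: (7, 13) + (9, 9). λ = (9 - 13)/(9 - 7) ≡ 27/2 mod 31. 2⁻¹ ≡ 16 (mod 31) since 2·16 = 32 ≡ 1, so λ ≡ 29.
  x = λ² - 7 - 9 = 841 - 16 ≡ 19; y = λ·(7 - 19) - 13 ≡ 11. → (19, 11)

(19, 11)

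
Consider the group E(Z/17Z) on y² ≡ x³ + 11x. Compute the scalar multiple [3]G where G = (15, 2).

Repeated addition: build up to 3G.
2G: tangent at (15, 2): λ = (3·15² + 11)/(2·2) ≡ 6/4. 4⁻¹ ≡ 13 (mod 17) since 4·13 = 52 ≡ 1, so λ ≡ 6·13 ≡ 10.
  x = λ² - 15 - 15 = 100 - 30 ≡ 2; y = λ·(15 - 2) - 2 ≡ 9. → (2, 9)
3G: (2, 9) + (15, 2). λ = (2 - 9)/(15 - 2) ≡ 10/13 mod 17. 13⁻¹ ≡ 4 (mod 17), so λ ≡ 6.
  x = λ² - 2 - 15 = 36 - 17 ≡ 2; y = λ·(2 - 2) - 9 ≡ 8. → (2, 8)

(2, 8)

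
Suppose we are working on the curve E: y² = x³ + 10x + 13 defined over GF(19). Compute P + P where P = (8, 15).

(10, 7)

tangent at (8, 15): λ = (3·8² + 10)/(2·15) ≡ 12/11. 11⁻¹ ≡ 7 (mod 19), so λ ≡ 12·7 ≡ 8.
  x = λ² - 8 - 8 = 64 - 16 ≡ 10; y = λ·(8 - 10) - 15 ≡ 7. → (10, 7)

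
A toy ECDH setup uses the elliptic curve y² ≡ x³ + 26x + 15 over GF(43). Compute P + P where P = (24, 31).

tangent at (24, 31): λ = (3·24² + 26)/(2·31) ≡ 34/19. 19⁻¹ ≡ 34 (mod 43) since 19·34 = 646 ≡ 1, so λ ≡ 34·34 ≡ 38.
  x = λ² - 24 - 24 = 1444 - 48 ≡ 20; y = λ·(24 - 20) - 31 ≡ 35. → (20, 35)

(20, 35)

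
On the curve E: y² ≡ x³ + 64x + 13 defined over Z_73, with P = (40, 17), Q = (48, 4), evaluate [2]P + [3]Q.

(23, 72)

First 2P:
Repeated addition: build up to 2P.
2P: tangent at (40, 17): λ = (3·40² + 64)/(2·17) ≡ 46/34. 34⁻¹ ≡ 58 (mod 73), so λ ≡ 46·58 ≡ 40.
  x = λ² - 40 - 40 = 1600 - 80 ≡ 60; y = λ·(40 - 60) - 17 ≡ 59. → (60, 59)
2P = (60, 59).
Next 3Q:
Repeated addition: build up to 3Q.
2Q: tangent at (48, 4): λ = (3·48² + 64)/(2·4) ≡ 41/8. 8⁻¹ ≡ 64 (mod 73) since 8·64 = 512 ≡ 1, so λ ≡ 41·64 ≡ 69.
  x = λ² - 48 - 48 = 4761 - 96 ≡ 66; y = λ·(48 - 66) - 4 ≡ 68. → (66, 68)
3Q: (66, 68) + (48, 4). λ = (4 - 68)/(48 - 66) ≡ 9/55 mod 73. 55⁻¹ ≡ 4 (mod 73) since 55·4 = 220 ≡ 1, so λ ≡ 36.
  x = λ² - 66 - 48 = 1296 - 114 ≡ 14; y = λ·(66 - 14) - 68 ≡ 52. → (14, 52)
3Q = (14, 52).
Finally 2P + 3Q:
(60, 59) + (14, 52). λ = (52 - 59)/(14 - 60) ≡ 66/27 mod 73. 27⁻¹ ≡ 46 (mod 73), so λ ≡ 43.
  x = λ² - 60 - 14 = 1849 - 74 ≡ 23; y = λ·(60 - 23) - 59 ≡ 72. → (23, 72)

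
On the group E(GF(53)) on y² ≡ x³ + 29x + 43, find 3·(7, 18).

(52, 15)

Write P = (7, 18).
Repeated addition: build up to 3P.
2P: tangent at (7, 18): λ = (3·7² + 29)/(2·18) ≡ 17/36. 36⁻¹ ≡ 28 (mod 53), so λ ≡ 17·28 ≡ 52.
  x = λ² - 7 - 7 = 2704 - 14 ≡ 40; y = λ·(7 - 40) - 18 ≡ 15. → (40, 15)
3P: (40, 15) + (7, 18). λ = (18 - 15)/(7 - 40) ≡ 3/20 mod 53. 20⁻¹ ≡ 8 (mod 53), so λ ≡ 24.
  x = λ² - 40 - 7 = 576 - 47 ≡ 52; y = λ·(40 - 52) - 15 ≡ 15. → (52, 15)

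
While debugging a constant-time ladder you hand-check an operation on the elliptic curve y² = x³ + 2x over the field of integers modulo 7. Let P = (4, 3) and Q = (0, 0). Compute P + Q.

(4, 4)

(4, 3) + (0, 0). λ = (0 - 3)/(0 - 4) ≡ 4/3 mod 7. 3⁻¹ ≡ 5 (mod 7) since 3·5 = 15 ≡ 1, so λ ≡ 6.
  x = λ² - 4 - 0 = 36 - 4 ≡ 4; y = λ·(4 - 4) - 3 ≡ 4. → (4, 4)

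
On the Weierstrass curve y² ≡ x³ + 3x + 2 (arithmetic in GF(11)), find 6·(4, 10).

Write Q = (4, 10).
Double-and-add on 6 = (110)₂. Start with Q = (4, 10) for the leading 1-bit.
double: tangent at (4, 10): λ = (3·4² + 3)/(2·10) ≡ 7/9. 9⁻¹ ≡ 5 (mod 11) since 9·5 = 45 ≡ 1, so λ ≡ 7·5 ≡ 2.
  x = λ² - 4 - 4 = 4 - 8 ≡ 7; y = λ·(4 - 7) - 10 ≡ 6. → (7, 6)
add Q: (7, 6) + (4, 10). λ = (10 - 6)/(4 - 7) ≡ 4/8 mod 11. 8⁻¹ ≡ 7 (mod 11) since 8·7 = 56 ≡ 1, so λ ≡ 6.
  x = λ² - 7 - 4 = 36 - 11 ≡ 3; y = λ·(7 - 3) - 6 ≡ 7. → (3, 7)
double: tangent at (3, 7): λ = (3·3² + 3)/(2·7) ≡ 8/3. 3⁻¹ ≡ 4 (mod 11) since 3·4 = 12 ≡ 1, so λ ≡ 8·4 ≡ 10.
  x = λ² - 3 - 3 = 100 - 6 ≡ 6; y = λ·(3 - 6) - 7 ≡ 7. → (6, 7)

(6, 7)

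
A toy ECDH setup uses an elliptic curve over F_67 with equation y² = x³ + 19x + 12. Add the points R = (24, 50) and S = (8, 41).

(45, 1)

(24, 50) + (8, 41). λ = (41 - 50)/(8 - 24) ≡ 58/51 mod 67. 51⁻¹ ≡ 46 (mod 67) since 51·46 = 2346 ≡ 1, so λ ≡ 55.
  x = λ² - 24 - 8 = 3025 - 32 ≡ 45; y = λ·(24 - 45) - 50 ≡ 1. → (45, 1)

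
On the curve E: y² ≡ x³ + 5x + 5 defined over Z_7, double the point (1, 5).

(2, 4)

tangent at (1, 5): λ = (3·1² + 5)/(2·5) ≡ 1/3. 3⁻¹ ≡ 5 (mod 7) since 3·5 = 15 ≡ 1, so λ ≡ 1·5 ≡ 5.
  x = λ² - 1 - 1 = 25 - 2 ≡ 2; y = λ·(1 - 2) - 5 ≡ 4. → (2, 4)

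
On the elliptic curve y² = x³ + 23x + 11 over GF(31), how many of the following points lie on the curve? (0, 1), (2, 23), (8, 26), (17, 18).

2

(0, 1): 1² ≡ 1, rhs ≡ 11 → off.
(2, 23): 23² ≡ 2, rhs ≡ 3 → off.
(8, 26): 26² ≡ 25, rhs ≡ 25 → on.
(17, 18): 18² ≡ 14, rhs ≡ 14 → on.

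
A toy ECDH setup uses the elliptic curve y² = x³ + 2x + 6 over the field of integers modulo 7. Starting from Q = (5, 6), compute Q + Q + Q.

Repeated addition: build up to 3Q.
2Q: tangent at (5, 6): λ = (3·5² + 2)/(2·6) ≡ 0/5. 5⁻¹ ≡ 3 (mod 7), so λ ≡ 0·3 ≡ 0.
  x = λ² - 5 - 5 = 0 - 10 ≡ 4; y = λ·(5 - 4) - 6 ≡ 1. → (4, 1)
3Q: (4, 1) + (5, 6). λ = (6 - 1)/(5 - 4) ≡ 5/1 mod 7. 1⁻¹ ≡ 1 (mod 7), so λ ≡ 5.
  x = λ² - 4 - 5 = 25 - 9 ≡ 2; y = λ·(4 - 2) - 1 ≡ 2. → (2, 2)

(2, 2)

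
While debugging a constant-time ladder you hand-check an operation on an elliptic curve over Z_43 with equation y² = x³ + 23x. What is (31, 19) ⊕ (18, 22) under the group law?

(31, 19) + (18, 22). λ = (22 - 19)/(18 - 31) ≡ 3/30 mod 43. 30⁻¹ ≡ 33 (mod 43), so λ ≡ 13.
  x = λ² - 31 - 18 = 169 - 49 ≡ 34; y = λ·(31 - 34) - 19 ≡ 28. → (34, 28)

(34, 28)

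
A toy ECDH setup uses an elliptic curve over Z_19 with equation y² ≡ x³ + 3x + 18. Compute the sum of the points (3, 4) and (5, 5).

(16, 18)

(3, 4) + (5, 5). λ = (5 - 4)/(5 - 3) ≡ 1/2 mod 19. 2⁻¹ ≡ 10 (mod 19) since 2·10 = 20 ≡ 1, so λ ≡ 10.
  x = λ² - 3 - 5 = 100 - 8 ≡ 16; y = λ·(3 - 16) - 4 ≡ 18. → (16, 18)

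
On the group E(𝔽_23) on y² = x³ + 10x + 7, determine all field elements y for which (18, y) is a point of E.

x³ + 10x + 7 = 6019 ≡ 16 (mod 23).
Square roots of 16 mod 23: 4 and 19 (since 4² = 16 ≡ 16).

4, 19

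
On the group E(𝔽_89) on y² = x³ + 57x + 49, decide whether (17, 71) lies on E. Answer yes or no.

yes

y² = 71² ≡ 57; x³ + 57x + 49 = 5931 ≡ 57 (mod 89). 57 = 57.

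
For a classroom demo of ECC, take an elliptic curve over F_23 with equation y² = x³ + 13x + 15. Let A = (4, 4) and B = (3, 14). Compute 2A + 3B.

(4, 19)

First 2A:
Repeated addition: build up to 2A.
2A: tangent at (4, 4): λ = (3·4² + 13)/(2·4) ≡ 15/8. 8⁻¹ ≡ 3 (mod 23), so λ ≡ 15·3 ≡ 22.
  x = λ² - 4 - 4 = 484 - 8 ≡ 16; y = λ·(4 - 16) - 4 ≡ 8. → (16, 8)
2A = (16, 8).
Next 3B:
Repeated addition: build up to 3B.
2B: tangent at (3, 14): λ = (3·3² + 13)/(2·14) ≡ 17/5. 5⁻¹ ≡ 14 (mod 23) since 5·14 = 70 ≡ 1, so λ ≡ 17·14 ≡ 8.
  x = λ² - 3 - 3 = 64 - 6 ≡ 12; y = λ·(3 - 12) - 14 ≡ 6. → (12, 6)
3B: (12, 6) + (3, 14). λ = (14 - 6)/(3 - 12) ≡ 8/14 mod 23. 14⁻¹ ≡ 5 (mod 23) since 14·5 = 70 ≡ 1, so λ ≡ 17.
  x = λ² - 12 - 3 = 289 - 15 ≡ 21; y = λ·(12 - 21) - 6 ≡ 2. → (21, 2)
3B = (21, 2).
Finally 2A + 3B:
(16, 8) + (21, 2). λ = (2 - 8)/(21 - 16) ≡ 17/5 mod 23. 5⁻¹ ≡ 14 (mod 23), so λ ≡ 8.
  x = λ² - 16 - 21 = 64 - 37 ≡ 4; y = λ·(16 - 4) - 8 ≡ 19. → (4, 19)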